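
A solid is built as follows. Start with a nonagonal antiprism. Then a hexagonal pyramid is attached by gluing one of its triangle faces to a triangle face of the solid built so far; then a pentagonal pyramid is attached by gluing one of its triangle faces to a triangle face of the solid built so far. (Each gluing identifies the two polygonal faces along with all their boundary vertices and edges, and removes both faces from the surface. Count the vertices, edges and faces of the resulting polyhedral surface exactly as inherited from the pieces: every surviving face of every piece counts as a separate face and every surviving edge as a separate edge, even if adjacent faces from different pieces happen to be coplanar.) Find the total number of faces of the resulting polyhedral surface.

A nonagonal antiprism: V=18, E=36, F=20.
Attach a hexagonal pyramid (V=7, E=12, F=7) along a 3-gon: merge 3 vertices and 3 edges, delete both glued faces → V=22, E=45, F=25.
Attach a pentagonal pyramid (V=6, E=10, F=6) along a 3-gon: merge 3 vertices and 3 edges, delete both glued faces → V=25, E=52, F=29.
Check: V − E + F = 25 − 52 + 29 = 2.

29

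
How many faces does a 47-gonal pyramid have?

A pyramid on an n-gon base has one n-gon and n triangles: V = 47 + 1 = 48, E = 2·47 = 94, F = 47 + 1 = 48.
Check: V − E + F = 48 − 94 + 48 = 2.

48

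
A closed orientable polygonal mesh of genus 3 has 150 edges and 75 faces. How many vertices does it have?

71

For a closed orientable surface of genus 3, χ = 2 − 2·3 = -4.
V = -4 + E − F = -4 + 150 − 75 = 71.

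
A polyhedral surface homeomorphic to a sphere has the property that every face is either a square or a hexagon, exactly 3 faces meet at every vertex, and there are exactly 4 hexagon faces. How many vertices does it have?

Let x be the number of squares; then F = 4 + x.
Edge–face incidences: 2E = 6·4 + 4·x = 24 + 4x.
Every vertex has degree 3, so 3V = 2E.
Euler: V − E + F = 2 ⇒ (2E)/3 − E + (4 + x) = 2.
Multiply by 6: 2·(2E) − 3·(2E) + 6·(4 + x) = 12, i.e. 24 + 6x − (24 + 4x) = 12.
Collecting terms: 2x = 12, so x = 6.
Then 2E = 24 + 4·6 = 48, so E = 24, V = 2E/3 = 16, F = 4 + 6 = 10.

16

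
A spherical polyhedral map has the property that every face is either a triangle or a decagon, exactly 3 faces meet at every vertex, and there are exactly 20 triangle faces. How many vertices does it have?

60

Let x be the number of decagons; then F = 20 + x.
Edge–face incidences: 2E = 3·20 + 10·x = 60 + 10x.
Every vertex has degree 3, so 3V = 2E.
Euler: V − E + F = 2 ⇒ (2E)/3 − E + (20 + x) = 2.
Multiply by 6: 2·(2E) − 3·(2E) + 6·(20 + x) = 12, i.e. 120 + 6x − (60 + 10x) = 12.
Collecting terms: −4x + 60 = 12, so −4x = −48, so x = 12.
Then 2E = 60 + 10·12 = 180, so E = 90, V = 2E/3 = 60, F = 20 + 12 = 32.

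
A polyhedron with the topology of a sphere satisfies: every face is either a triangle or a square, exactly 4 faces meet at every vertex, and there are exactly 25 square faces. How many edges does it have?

Let x be the number of triangles; then F = 25 + x.
Edge–face incidences: 2E = 4·25 + 3·x = 100 + 3x.
Every vertex has degree 4, so 4V = 2E.
Euler: V − E + F = 2 ⇒ (2E)/4 − E + (25 + x) = 2.
Multiply by 8: 2·(2E) − 4·(2E) + 8·(25 + x) = 16, i.e. 200 + 8x − 2·(100 + 3x) = 16.
Collecting terms: 2x = 16, so x = 8.
Then 2E = 100 + 3·8 = 124, so E = 62, V = 2E/4 = 31, F = 25 + 8 = 33.

62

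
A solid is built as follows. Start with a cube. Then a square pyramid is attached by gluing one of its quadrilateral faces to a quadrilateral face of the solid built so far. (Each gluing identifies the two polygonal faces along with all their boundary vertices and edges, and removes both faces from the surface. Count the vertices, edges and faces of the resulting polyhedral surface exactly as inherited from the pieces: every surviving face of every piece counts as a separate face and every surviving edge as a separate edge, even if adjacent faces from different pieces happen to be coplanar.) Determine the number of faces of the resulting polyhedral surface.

9

A cube: V=8, E=12, F=6.
Attach a square pyramid (V=5, E=8, F=5) along a 4-gon: merge 4 vertices and 4 edges, delete both glued faces → V=9, E=16, F=9.
Check: V − E + F = 9 − 16 + 9 = 2.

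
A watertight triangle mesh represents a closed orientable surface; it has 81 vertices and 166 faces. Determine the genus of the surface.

Every face is a triangle, so 2E = 3·166 = 498, giving E = 249.
χ = V − E + F = 81 − 249 + 166 = -2.
For a closed orientable surface χ = 2 − 2g, so g = (2 − (-2))/2 = 2.

2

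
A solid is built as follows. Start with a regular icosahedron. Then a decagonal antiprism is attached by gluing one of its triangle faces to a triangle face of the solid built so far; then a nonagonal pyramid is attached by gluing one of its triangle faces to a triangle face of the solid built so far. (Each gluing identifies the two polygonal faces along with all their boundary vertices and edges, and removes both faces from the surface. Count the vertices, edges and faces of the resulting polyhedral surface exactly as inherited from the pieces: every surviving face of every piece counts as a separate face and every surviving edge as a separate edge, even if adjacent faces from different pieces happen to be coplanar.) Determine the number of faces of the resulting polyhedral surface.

A regular icosahedron: V=12, E=30, F=20.
Attach a decagonal antiprism (V=20, E=40, F=22) along a 3-gon: merge 3 vertices and 3 edges, delete both glued faces → V=29, E=67, F=40.
Attach a nonagonal pyramid (V=10, E=18, F=10) along a 3-gon: merge 3 vertices and 3 edges, delete both glued faces → V=36, E=82, F=48.
Check: V − E + F = 36 − 82 + 48 = 2.

48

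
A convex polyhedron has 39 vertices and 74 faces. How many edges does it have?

Here V − E + F = 2.
E = V + F − (2) = 39 + 74 − (2) = 111.

111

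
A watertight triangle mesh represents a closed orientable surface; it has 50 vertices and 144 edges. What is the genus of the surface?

0

Every face is a triangle and each edge borders two faces, so 3F = 2·144, giving F = 96.
χ = V − E + F = 50 − 144 + 96 = 2.
For a closed orientable surface χ = 2 − 2g, so g = (2 − (2))/2 = 0.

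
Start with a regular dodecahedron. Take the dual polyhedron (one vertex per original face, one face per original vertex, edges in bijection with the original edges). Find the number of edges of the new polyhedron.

30

The base solid has V = 20, E = 30, F = 12.
The dual swaps V and F and preserves E: V′ = F = 12, E′ = E = 30, F′ = V = 20.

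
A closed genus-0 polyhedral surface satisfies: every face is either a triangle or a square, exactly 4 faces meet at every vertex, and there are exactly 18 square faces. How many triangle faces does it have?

Let x be the number of triangles; then F = 18 + x.
Edge–face incidences: 2E = 4·18 + 3·x = 72 + 3x.
Every vertex has degree 4, so 4V = 2E.
Euler: V − E + F = 2 ⇒ (2E)/4 − E + (18 + x) = 2.
Multiply by 8: 2·(2E) − 4·(2E) + 8·(18 + x) = 16, i.e. 144 + 8x − 2·(72 + 3x) = 16.
Collecting terms: 2x = 16, so x = 8.
Then 2E = 72 + 3·8 = 96, so E = 48, V = 2E/4 = 24, F = 18 + 8 = 26.

8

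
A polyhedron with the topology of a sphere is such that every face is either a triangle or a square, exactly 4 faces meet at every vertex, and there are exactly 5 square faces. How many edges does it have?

22

Let x be the number of triangles; then F = 5 + x.
Edge–face incidences: 2E = 4·5 + 3·x = 20 + 3x.
Every vertex has degree 4, so 4V = 2E.
Euler: V − E + F = 2 ⇒ (2E)/4 − E + (5 + x) = 2.
Multiply by 8: 2·(2E) − 4·(2E) + 8·(5 + x) = 16, i.e. 40 + 8x − 2·(20 + 3x) = 16.
Collecting terms: 2x = 16, so x = 8.
Then 2E = 20 + 3·8 = 44, so E = 22, V = 2E/4 = 11, F = 5 + 8 = 13.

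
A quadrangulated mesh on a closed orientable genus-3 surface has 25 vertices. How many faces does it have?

χ = 2 − 2·3 = -4, and every face is a square so 4F = 2E.
V − E + F = -4 with E = 4F/2 gives 25 − (4/2 − 1)·F = -4, so F = 29 and E = 58.

29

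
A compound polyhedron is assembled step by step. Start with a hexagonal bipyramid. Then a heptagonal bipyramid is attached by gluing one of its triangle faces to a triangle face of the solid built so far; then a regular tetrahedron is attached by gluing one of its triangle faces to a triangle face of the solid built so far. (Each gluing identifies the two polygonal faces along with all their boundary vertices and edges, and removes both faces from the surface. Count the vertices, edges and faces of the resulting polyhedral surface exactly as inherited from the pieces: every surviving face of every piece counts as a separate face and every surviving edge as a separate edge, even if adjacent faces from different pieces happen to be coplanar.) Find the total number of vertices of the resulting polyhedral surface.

A hexagonal bipyramid: V=8, E=18, F=12.
Attach a heptagonal bipyramid (V=9, E=21, F=14) along a 3-gon: merge 3 vertices and 3 edges, delete both glued faces → V=14, E=36, F=24.
Attach a regular tetrahedron (V=4, E=6, F=4) along a 3-gon: merge 3 vertices and 3 edges, delete both glued faces → V=15, E=39, F=26.
Check: V − E + F = 15 − 39 + 26 = 2.

15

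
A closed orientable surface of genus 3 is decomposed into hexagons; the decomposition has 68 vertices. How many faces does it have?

χ = 2 − 2·3 = -4, and every face is a hexagon so 6F = 2E.
V − E + F = -4 with E = 6F/2 gives 68 − (6/2 − 1)·F = -4, so F = 36 and E = 108.

36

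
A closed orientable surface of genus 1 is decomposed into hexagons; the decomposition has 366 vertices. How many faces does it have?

183

χ = 2 − 2·1 = 0, and every face is a hexagon so 6F = 2E.
V − E + F = 0 with E = 6F/2 gives 366 − (6/2 − 1)·F = 0, so F = 183 and E = 549.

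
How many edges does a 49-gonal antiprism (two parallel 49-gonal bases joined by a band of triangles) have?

196

An antiprism on an n-gon has two n-gon caps and 2n triangles: V = 2·49 = 98, E = 4·49 = 196, F = 2·49 + 2 = 100.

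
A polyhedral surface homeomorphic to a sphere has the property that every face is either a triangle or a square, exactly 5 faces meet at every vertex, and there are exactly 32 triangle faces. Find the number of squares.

Let x be the number of squares; then F = 32 + x.
Edge–face incidences: 2E = 3·32 + 4·x = 96 + 4x.
Every vertex has degree 5, so 5V = 2E.
Euler: V − E + F = 2 ⇒ (2E)/5 − E + (32 + x) = 2.
Multiply by 10: 2·(2E) − 5·(2E) + 10·(32 + x) = 20, i.e. 320 + 10x − 3·(96 + 4x) = 20.
Collecting terms: −2x + 32 = 20, so −2x = −12, so x = 6.
Then 2E = 96 + 4·6 = 120, so E = 60, V = 2E/5 = 24, F = 32 + 6 = 38.

6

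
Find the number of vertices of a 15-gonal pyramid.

16

A pyramid on an n-gon base has one n-gon and n triangles: V = 15 + 1 = 16, E = 2·15 = 30, F = 15 + 1 = 16.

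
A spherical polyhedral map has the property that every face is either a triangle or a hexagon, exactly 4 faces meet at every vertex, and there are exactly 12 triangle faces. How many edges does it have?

Let x be the number of hexagons; then F = 12 + x.
Edge–face incidences: 2E = 3·12 + 6·x = 36 + 6x.
Every vertex has degree 4, so 4V = 2E.
Euler: V − E + F = 2 ⇒ (2E)/4 − E + (12 + x) = 2.
Multiply by 8: 2·(2E) − 4·(2E) + 8·(12 + x) = 16, i.e. 96 + 8x − 2·(36 + 6x) = 16.
Collecting terms: −4x + 24 = 16, so −4x = −8, so x = 2.
Then 2E = 36 + 6·2 = 48, so E = 24, V = 2E/4 = 12, F = 12 + 2 = 14.

24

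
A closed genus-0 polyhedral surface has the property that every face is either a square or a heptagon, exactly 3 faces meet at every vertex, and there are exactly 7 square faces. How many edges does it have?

21

Let x be the number of heptagons; then F = 7 + x.
Edge–face incidences: 2E = 4·7 + 7·x = 28 + 7x.
Every vertex has degree 3, so 3V = 2E.
Euler: V − E + F = 2 ⇒ (2E)/3 − E + (7 + x) = 2.
Multiply by 6: 2·(2E) − 3·(2E) + 6·(7 + x) = 12, i.e. 42 + 6x − (28 + 7x) = 12.
Collecting terms: −x + 14 = 12, so −x = −2, so x = 2.
Then 2E = 28 + 7·2 = 42, so E = 21, V = 2E/3 = 14, F = 7 + 2 = 9.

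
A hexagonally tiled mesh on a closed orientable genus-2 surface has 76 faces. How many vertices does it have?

χ = 2 − 2·2 = -2, and every face is a hexagon so 6F = 2E.
E = 6·76/2 = 228. Then V = -2 + E − F = -2 + 228 − 76 = 150.

150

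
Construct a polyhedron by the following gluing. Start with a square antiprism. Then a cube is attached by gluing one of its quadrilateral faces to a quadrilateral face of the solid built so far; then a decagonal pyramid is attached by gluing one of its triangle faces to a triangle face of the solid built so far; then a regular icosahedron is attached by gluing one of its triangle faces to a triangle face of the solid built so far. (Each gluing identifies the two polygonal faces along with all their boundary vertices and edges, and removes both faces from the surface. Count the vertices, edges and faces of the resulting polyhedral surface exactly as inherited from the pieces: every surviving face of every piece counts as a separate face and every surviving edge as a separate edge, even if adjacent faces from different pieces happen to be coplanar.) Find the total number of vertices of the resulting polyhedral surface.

29

A square antiprism: V=8, E=16, F=10.
Attach a cube (V=8, E=12, F=6) along a 4-gon: merge 4 vertices and 4 edges, delete both glued faces → V=12, E=24, F=14.
Attach a decagonal pyramid (V=11, E=20, F=11) along a 3-gon: merge 3 vertices and 3 edges, delete both glued faces → V=20, E=41, F=23.
Attach a regular icosahedron (V=12, E=30, F=20) along a 3-gon: merge 3 vertices and 3 edges, delete both glued faces → V=29, E=68, F=41.
Check: V − E + F = 29 − 68 + 41 = 2.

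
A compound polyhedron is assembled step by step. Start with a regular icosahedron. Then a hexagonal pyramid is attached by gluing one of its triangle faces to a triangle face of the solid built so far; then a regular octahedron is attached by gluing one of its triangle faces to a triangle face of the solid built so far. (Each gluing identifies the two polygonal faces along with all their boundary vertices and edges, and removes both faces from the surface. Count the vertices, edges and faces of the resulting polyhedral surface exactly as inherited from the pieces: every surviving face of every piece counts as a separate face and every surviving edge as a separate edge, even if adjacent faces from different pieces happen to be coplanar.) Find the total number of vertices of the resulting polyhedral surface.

19

A regular icosahedron: V=12, E=30, F=20.
Attach a hexagonal pyramid (V=7, E=12, F=7) along a 3-gon: merge 3 vertices and 3 edges, delete both glued faces → V=16, E=39, F=25.
Attach a regular octahedron (V=6, E=12, F=8) along a 3-gon: merge 3 vertices and 3 edges, delete both glued faces → V=19, E=48, F=31.
Check: V − E + F = 19 − 48 + 31 = 2.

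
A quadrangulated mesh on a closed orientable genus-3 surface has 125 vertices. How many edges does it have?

χ = 2 − 2·3 = -4, and every face is a square so 4F = 2E.
V − E + F = -4 with E = 4F/2 gives 125 − (4/2 − 1)·F = -4, so F = 129 and E = 258.

258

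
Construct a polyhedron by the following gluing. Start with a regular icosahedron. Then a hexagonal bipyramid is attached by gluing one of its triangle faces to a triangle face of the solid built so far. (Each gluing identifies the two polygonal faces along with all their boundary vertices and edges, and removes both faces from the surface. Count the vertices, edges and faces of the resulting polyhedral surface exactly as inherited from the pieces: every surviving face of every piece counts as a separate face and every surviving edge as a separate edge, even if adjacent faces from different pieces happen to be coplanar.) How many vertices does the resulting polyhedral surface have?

A regular icosahedron: V=12, E=30, F=20.
Attach a hexagonal bipyramid (V=8, E=18, F=12) along a 3-gon: merge 3 vertices and 3 edges, delete both glued faces → V=17, E=45, F=30.
Check: V − E + F = 17 − 45 + 30 = 2.

17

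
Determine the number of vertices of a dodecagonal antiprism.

An antiprism on an n-gon has two n-gon caps and 2n triangles: V = 2·12 = 24, E = 4·12 = 48, F = 2·12 + 2 = 26.
Check: V − E + F = 24 − 48 + 26 = 2.

24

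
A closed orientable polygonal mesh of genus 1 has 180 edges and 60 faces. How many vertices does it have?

120

For a closed orientable surface of genus 1, χ = 2 − 2·1 = 0.
V = 0 + E − F = 0 + 180 − 60 = 120.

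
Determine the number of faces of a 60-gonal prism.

A prism on an n-gon has two n-gon bases and n rectangular sides: V = 2·60 = 120, E = 3·60 = 180, F = 60 + 2 = 62.

62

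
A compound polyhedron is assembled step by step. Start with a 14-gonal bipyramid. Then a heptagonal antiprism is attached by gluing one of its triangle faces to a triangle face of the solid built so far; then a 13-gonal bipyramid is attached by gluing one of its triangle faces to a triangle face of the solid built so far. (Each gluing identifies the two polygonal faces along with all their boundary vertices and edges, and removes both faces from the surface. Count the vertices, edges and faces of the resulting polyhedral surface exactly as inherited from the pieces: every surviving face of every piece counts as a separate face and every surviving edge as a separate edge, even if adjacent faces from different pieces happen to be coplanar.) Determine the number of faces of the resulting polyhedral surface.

66

A 14-gonal bipyramid: V=16, E=42, F=28.
Attach a heptagonal antiprism (V=14, E=28, F=16) along a 3-gon: merge 3 vertices and 3 edges, delete both glued faces → V=27, E=67, F=42.
Attach a 13-gonal bipyramid (V=15, E=39, F=26) along a 3-gon: merge 3 vertices and 3 edges, delete both glued faces → V=39, E=103, F=66.
Check: V − E + F = 39 − 103 + 66 = 2.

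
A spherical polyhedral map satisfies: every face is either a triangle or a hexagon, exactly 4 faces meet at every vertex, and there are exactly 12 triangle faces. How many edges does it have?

Let x be the number of hexagons; then F = 12 + x.
Edge–face incidences: 2E = 3·12 + 6·x = 36 + 6x.
Every vertex has degree 4, so 4V = 2E.
Euler: V − E + F = 2 ⇒ (2E)/4 − E + (12 + x) = 2.
Multiply by 8: 2·(2E) − 4·(2E) + 8·(12 + x) = 16, i.e. 96 + 8x − 2·(36 + 6x) = 16.
Collecting terms: −4x + 24 = 16, so −4x = −8, so x = 2.
Then 2E = 36 + 6·2 = 48, so E = 24, V = 2E/4 = 12, F = 12 + 2 = 14.

24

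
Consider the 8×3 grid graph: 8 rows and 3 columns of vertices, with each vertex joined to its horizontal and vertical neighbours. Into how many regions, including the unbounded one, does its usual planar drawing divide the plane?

15

The grid has V = 8·3 = 24 vertices and E = 8·2 + 3·7 = 37 edges.
F = 2 − V + E = 2 − 24 + 37 = 15.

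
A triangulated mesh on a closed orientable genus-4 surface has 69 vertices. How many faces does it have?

150

χ = 2 − 2·4 = -6, and every face is a triangle so 3F = 2E.
V − E + F = -6 with E = 3F/2 gives 69 − (3/2 − 1)·F = -6, so F = 150 and E = 225.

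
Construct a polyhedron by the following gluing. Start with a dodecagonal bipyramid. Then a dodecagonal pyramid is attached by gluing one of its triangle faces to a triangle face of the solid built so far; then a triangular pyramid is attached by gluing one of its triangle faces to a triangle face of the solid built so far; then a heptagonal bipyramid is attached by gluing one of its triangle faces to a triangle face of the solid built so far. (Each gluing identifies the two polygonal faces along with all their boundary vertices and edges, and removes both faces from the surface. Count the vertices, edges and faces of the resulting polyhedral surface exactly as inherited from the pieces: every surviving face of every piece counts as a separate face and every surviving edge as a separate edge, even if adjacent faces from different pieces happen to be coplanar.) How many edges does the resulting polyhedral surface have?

78

A dodecagonal bipyramid: V=14, E=36, F=24.
Attach a dodecagonal pyramid (V=13, E=24, F=13) along a 3-gon: merge 3 vertices and 3 edges, delete both glued faces → V=24, E=57, F=35.
Attach a triangular pyramid (V=4, E=6, F=4) along a 3-gon: merge 3 vertices and 3 edges, delete both glued faces → V=25, E=60, F=37.
Attach a heptagonal bipyramid (V=9, E=21, F=14) along a 3-gon: merge 3 vertices and 3 edges, delete both glued faces → V=31, E=78, F=49.
Check: V − E + F = 31 − 78 + 49 = 2.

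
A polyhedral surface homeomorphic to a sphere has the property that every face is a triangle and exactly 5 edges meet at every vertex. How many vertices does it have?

12

Each face has 3 edges and each edge borders two faces, so 2E = 3F.
Each vertex has degree 5, so 5V = 2E and hence V = 3F/5.
Euler: V − E + F = 2 ⇒ (3F/5) − (3F/2) + F = 2.
Multiply by 10: (6 − 15 + 10)F = 20, i.e. 1F = 20.
So F = 20, E = 3·20/2 = 30, V = 3·20/5 = 12.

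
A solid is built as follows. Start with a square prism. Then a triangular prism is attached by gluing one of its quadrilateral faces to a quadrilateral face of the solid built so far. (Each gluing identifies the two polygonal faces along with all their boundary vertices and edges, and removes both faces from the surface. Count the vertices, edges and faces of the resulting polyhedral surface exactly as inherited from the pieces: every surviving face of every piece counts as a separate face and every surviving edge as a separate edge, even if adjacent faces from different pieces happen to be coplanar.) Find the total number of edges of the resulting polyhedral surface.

17

A square prism: V=8, E=12, F=6.
Attach a triangular prism (V=6, E=9, F=5) along a 4-gon: merge 4 vertices and 4 edges, delete both glued faces → V=10, E=17, F=9.
Check: V − E + F = 10 − 17 + 9 = 2.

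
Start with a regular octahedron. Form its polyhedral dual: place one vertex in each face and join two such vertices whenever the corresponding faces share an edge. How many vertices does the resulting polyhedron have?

8

The base solid has V = 6, E = 12, F = 8.
The dual swaps V and F and preserves E: V′ = F = 8, E′ = E = 12, F′ = V = 6.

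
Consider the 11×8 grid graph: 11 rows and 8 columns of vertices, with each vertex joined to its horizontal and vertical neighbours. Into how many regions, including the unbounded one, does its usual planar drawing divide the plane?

The grid has V = 11·8 = 88 vertices and E = 11·7 + 8·10 = 157 edges.
F = 2 − V + E = 2 − 88 + 157 = 71.

71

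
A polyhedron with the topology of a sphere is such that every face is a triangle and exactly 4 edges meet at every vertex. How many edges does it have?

Each face has 3 edges and each edge borders two faces, so 2E = 3F.
Each vertex has degree 4, so 4V = 2E and hence V = 3F/4.
Euler: V − E + F = 2 ⇒ (3F/4) − (3F/2) + F = 2.
Multiply by 8: (6 − 12 + 8)F = 16, i.e. 2F = 16.
So F = 8, E = 3·8/2 = 12, V = 3·8/4 = 6.

12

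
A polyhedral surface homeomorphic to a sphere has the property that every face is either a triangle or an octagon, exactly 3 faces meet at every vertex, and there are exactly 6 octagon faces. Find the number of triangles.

Let x be the number of triangles; then F = 6 + x.
Edge–face incidences: 2E = 8·6 + 3·x = 48 + 3x.
Every vertex has degree 3, so 3V = 2E.
Euler: V − E + F = 2 ⇒ (2E)/3 − E + (6 + x) = 2.
Multiply by 6: 2·(2E) − 3·(2E) + 6·(6 + x) = 12, i.e. 36 + 6x − (48 + 3x) = 12.
Collecting terms: 3x − 12 = 12, so 3x = 24, so x = 8.
Then 2E = 48 + 3·8 = 72, so E = 36, V = 2E/3 = 24, F = 6 + 8 = 14.

8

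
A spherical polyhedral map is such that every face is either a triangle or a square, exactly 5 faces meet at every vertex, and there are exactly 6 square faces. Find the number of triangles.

32

Let x be the number of triangles; then F = 6 + x.
Edge–face incidences: 2E = 4·6 + 3·x = 24 + 3x.
Every vertex has degree 5, so 5V = 2E.
Euler: V − E + F = 2 ⇒ (2E)/5 − E + (6 + x) = 2.
Multiply by 10: 2·(2E) − 5·(2E) + 10·(6 + x) = 20, i.e. 60 + 10x − 3·(24 + 3x) = 20.
Collecting terms: x − 12 = 20, so x = 32.
Then 2E = 24 + 3·32 = 120, so E = 60, V = 2E/5 = 24, F = 6 + 32 = 38.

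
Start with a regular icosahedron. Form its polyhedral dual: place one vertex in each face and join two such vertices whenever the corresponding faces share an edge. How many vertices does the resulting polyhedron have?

20

The base solid has V = 12, E = 30, F = 20.
The dual swaps V and F and preserves E: V′ = F = 20, E′ = E = 30, F′ = V = 12.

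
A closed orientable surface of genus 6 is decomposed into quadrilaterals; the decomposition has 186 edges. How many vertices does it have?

83

χ = 2 − 2·6 = -10, and every face is a square so 4F = 2E.
F = 2E/4 = 93. Then V = -10 + E − F = -10 + 186 − 93 = 83.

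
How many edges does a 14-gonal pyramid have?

28

A pyramid on an n-gon base has one n-gon and n triangles: V = 14 + 1 = 15, E = 2·14 = 28, F = 14 + 1 = 15.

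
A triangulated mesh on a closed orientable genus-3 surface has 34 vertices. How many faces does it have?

76

χ = 2 − 2·3 = -4, and every face is a triangle so 3F = 2E.
V − E + F = -4 with E = 3F/2 gives 34 − (3/2 − 1)·F = -4, so F = 76 and E = 114.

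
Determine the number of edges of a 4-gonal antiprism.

An antiprism on an n-gon has two n-gon caps and 2n triangles: V = 2·4 = 8, E = 4·4 = 16, F = 2·4 + 2 = 10.

16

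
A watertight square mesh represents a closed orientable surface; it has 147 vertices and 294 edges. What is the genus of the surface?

Every face is a square and each edge borders two faces, so 4F = 2·294, giving F = 147.
χ = V − E + F = 147 − 294 + 147 = 0.
For a closed orientable surface χ = 2 − 2g, so g = (2 − (0))/2 = 1.

1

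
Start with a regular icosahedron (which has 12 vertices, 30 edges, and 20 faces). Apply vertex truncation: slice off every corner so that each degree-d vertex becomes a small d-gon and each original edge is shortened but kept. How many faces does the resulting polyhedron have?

Truncation replaces each original edge-end by a new vertex, so V′ = 2E = 60.
Each original edge survives, and each old vertex of degree d contributes d new edges; summing degrees gives Σd = 2E, so E′ = E + 2E = 3E = 90.
Each original face survives and each original vertex becomes one new face: F′ = F + V = 32.

32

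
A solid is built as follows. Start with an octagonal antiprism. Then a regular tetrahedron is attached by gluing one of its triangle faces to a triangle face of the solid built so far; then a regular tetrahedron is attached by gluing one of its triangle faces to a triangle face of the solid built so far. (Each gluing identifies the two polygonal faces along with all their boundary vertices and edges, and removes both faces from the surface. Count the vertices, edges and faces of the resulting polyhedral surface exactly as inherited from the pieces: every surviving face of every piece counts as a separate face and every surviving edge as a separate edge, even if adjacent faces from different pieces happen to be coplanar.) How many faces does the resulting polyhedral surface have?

22

An octagonal antiprism: V=16, E=32, F=18.
Attach a regular tetrahedron (V=4, E=6, F=4) along a 3-gon: merge 3 vertices and 3 edges, delete both glued faces → V=17, E=35, F=20.
Attach a regular tetrahedron (V=4, E=6, F=4) along a 3-gon: merge 3 vertices and 3 edges, delete both glued faces → V=18, E=38, F=22.
Check: V − E + F = 18 − 38 + 22 = 2.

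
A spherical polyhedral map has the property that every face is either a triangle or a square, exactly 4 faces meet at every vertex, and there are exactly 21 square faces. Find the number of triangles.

Let x be the number of triangles; then F = 21 + x.
Edge–face incidences: 2E = 4·21 + 3·x = 84 + 3x.
Every vertex has degree 4, so 4V = 2E.
Euler: V − E + F = 2 ⇒ (2E)/4 − E + (21 + x) = 2.
Multiply by 8: 2·(2E) − 4·(2E) + 8·(21 + x) = 16, i.e. 168 + 8x − 2·(84 + 3x) = 16.
Collecting terms: 2x = 16, so x = 8.
Then 2E = 84 + 3·8 = 108, so E = 54, V = 2E/4 = 27, F = 21 + 8 = 29.

8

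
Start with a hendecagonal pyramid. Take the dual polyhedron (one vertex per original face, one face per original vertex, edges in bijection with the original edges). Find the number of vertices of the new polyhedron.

12

The base solid has V = 12, E = 22, F = 12.
The dual swaps V and F and preserves E: V′ = F = 12, E′ = E = 22, F′ = V = 12.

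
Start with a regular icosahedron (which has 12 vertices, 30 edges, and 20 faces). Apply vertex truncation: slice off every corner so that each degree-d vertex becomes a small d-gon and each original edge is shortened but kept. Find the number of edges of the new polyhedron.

90

Truncation replaces each original edge-end by a new vertex, so V′ = 2E = 60.
Each original edge survives, and each old vertex of degree d contributes d new edges; summing degrees gives Σd = 2E, so E′ = E + 2E = 3E = 90.
Each original face survives and each original vertex becomes one new face: F′ = F + V = 32.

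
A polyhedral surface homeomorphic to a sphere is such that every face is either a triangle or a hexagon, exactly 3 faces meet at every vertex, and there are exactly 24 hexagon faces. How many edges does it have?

Let x be the number of triangles; then F = 24 + x.
Edge–face incidences: 2E = 6·24 + 3·x = 144 + 3x.
Every vertex has degree 3, so 3V = 2E.
Euler: V − E + F = 2 ⇒ (2E)/3 − E + (24 + x) = 2.
Multiply by 6: 2·(2E) − 3·(2E) + 6·(24 + x) = 12, i.e. 144 + 6x − (144 + 3x) = 12.
Collecting terms: 3x = 12, so x = 4.
Then 2E = 144 + 3·4 = 156, so E = 78, V = 2E/3 = 52, F = 24 + 4 = 28.

78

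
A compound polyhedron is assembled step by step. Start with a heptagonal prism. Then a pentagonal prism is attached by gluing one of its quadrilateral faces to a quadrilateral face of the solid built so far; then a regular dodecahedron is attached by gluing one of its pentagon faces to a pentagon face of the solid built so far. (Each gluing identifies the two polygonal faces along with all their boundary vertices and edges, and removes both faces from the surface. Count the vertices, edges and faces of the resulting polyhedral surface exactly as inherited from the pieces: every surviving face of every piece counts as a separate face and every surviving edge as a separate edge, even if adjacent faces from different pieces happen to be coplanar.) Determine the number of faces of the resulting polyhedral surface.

24

A heptagonal prism: V=14, E=21, F=9.
Attach a pentagonal prism (V=10, E=15, F=7) along a 4-gon: merge 4 vertices and 4 edges, delete both glued faces → V=20, E=32, F=14.
Attach a regular dodecahedron (V=20, E=30, F=12) along a 5-gon: merge 5 vertices and 5 edges, delete both glued faces → V=35, E=57, F=24.
Check: V − E + F = 35 − 57 + 24 = 2.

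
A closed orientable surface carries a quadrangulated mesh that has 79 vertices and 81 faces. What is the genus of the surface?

2

Every face is a square, so 2E = 4·81 = 324, giving E = 162.
χ = V − E + F = 79 − 162 + 81 = -2.
For a closed orientable surface χ = 2 − 2g, so g = (2 − (-2))/2 = 2.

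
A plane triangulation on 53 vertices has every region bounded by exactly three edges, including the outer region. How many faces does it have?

102

In a plane triangulation 3F = 2E and V − E + F = 2, so F = 2V − 4 = 2·53 − 4 = 102.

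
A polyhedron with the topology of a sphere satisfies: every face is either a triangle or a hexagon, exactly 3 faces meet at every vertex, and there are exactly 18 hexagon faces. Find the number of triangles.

Let x be the number of triangles; then F = 18 + x.
Edge–face incidences: 2E = 6·18 + 3·x = 108 + 3x.
Every vertex has degree 3, so 3V = 2E.
Euler: V − E + F = 2 ⇒ (2E)/3 − E + (18 + x) = 2.
Multiply by 6: 2·(2E) − 3·(2E) + 6·(18 + x) = 12, i.e. 108 + 6x − (108 + 3x) = 12.
Collecting terms: 3x = 12, so x = 4.
Then 2E = 108 + 3·4 = 120, so E = 60, V = 2E/3 = 40, F = 18 + 4 = 22.

4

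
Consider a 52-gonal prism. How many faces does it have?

54

A prism on an n-gon has two n-gon bases and n rectangular sides: V = 2·52 = 104, E = 3·52 = 156, F = 52 + 2 = 54.
Check: V − E + F = 104 − 156 + 54 = 2.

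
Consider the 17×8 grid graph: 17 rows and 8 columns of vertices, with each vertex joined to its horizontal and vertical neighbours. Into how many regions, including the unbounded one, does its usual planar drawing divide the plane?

The grid has V = 17·8 = 136 vertices and E = 17·7 + 8·16 = 247 edges.
F = 2 − V + E = 2 − 136 + 247 = 113.

113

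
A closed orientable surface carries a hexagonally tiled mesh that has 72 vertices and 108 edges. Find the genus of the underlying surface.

1

Every face is a hexagon and each edge borders two faces, so 6F = 2·108, giving F = 36.
χ = V − E + F = 72 − 108 + 36 = 0.
For a closed orientable surface χ = 2 − 2g, so g = (2 − (0))/2 = 1.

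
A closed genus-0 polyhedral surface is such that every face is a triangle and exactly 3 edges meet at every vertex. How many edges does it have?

Each face has 3 edges and each edge borders two faces, so 2E = 3F.
Each vertex has degree 3, so 3V = 2E and hence V = 3F/3.
Euler: V − E + F = 2 ⇒ (3F/3) − (3F/2) + F = 2.
Multiply by 6: (6 − 9 + 6)F = 12, i.e. 3F = 12.
So F = 4, E = 3·4/2 = 6, V = 3·4/3 = 4.

6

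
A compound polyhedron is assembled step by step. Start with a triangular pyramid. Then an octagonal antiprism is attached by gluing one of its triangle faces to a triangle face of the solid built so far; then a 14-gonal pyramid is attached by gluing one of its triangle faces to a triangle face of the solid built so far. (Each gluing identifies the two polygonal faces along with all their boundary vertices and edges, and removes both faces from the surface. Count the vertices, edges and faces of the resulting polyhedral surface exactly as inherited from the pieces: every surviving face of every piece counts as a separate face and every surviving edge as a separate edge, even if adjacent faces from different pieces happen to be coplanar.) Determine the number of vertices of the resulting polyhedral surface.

29

A triangular pyramid: V=4, E=6, F=4.
Attach an octagonal antiprism (V=16, E=32, F=18) along a 3-gon: merge 3 vertices and 3 edges, delete both glued faces → V=17, E=35, F=20.
Attach a 14-gonal pyramid (V=15, E=28, F=15) along a 3-gon: merge 3 vertices and 3 edges, delete both glued faces → V=29, E=60, F=33.
Check: V − E + F = 29 − 60 + 33 = 2.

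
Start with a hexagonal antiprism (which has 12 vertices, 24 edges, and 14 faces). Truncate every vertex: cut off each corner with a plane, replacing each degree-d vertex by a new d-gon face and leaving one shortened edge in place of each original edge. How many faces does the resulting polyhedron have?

Truncation replaces each original edge-end by a new vertex, so V′ = 2E = 48.
Each original edge survives, and each old vertex of degree d contributes d new edges; summing degrees gives Σd = 2E, so E′ = E + 2E = 3E = 72.
Each original face survives and each original vertex becomes one new face: F′ = F + V = 26.

26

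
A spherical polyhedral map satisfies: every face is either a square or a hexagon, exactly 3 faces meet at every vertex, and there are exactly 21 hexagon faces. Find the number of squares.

Let x be the number of squares; then F = 21 + x.
Edge–face incidences: 2E = 6·21 + 4·x = 126 + 4x.
Every vertex has degree 3, so 3V = 2E.
Euler: V − E + F = 2 ⇒ (2E)/3 − E + (21 + x) = 2.
Multiply by 6: 2·(2E) − 3·(2E) + 6·(21 + x) = 12, i.e. 126 + 6x − (126 + 4x) = 12.
Collecting terms: 2x = 12, so x = 6.
Then 2E = 126 + 4·6 = 150, so E = 75, V = 2E/3 = 50, F = 21 + 6 = 27.

6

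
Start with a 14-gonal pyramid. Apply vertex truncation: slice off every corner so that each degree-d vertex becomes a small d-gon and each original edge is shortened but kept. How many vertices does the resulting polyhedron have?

The base solid has V = 15, E = 28, F = 15.
Truncation replaces each original edge-end by a new vertex, so V′ = 2E = 56.
Each original edge survives, and each old vertex of degree d contributes d new edges; summing degrees gives Σd = 2E, so E′ = E + 2E = 3E = 84.
Each original face survives and each original vertex becomes one new face: F′ = F + V = 30.

56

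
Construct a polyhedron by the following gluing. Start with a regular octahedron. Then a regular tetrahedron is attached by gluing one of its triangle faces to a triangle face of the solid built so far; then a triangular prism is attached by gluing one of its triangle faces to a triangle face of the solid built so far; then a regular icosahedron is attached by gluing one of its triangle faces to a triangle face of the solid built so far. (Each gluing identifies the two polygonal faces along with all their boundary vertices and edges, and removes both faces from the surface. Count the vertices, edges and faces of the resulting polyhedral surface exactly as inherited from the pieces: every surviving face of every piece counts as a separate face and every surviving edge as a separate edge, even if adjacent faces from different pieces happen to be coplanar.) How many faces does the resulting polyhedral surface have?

31

A regular octahedron: V=6, E=12, F=8.
Attach a regular tetrahedron (V=4, E=6, F=4) along a 3-gon: merge 3 vertices and 3 edges, delete both glued faces → V=7, E=15, F=10.
Attach a triangular prism (V=6, E=9, F=5) along a 3-gon: merge 3 vertices and 3 edges, delete both glued faces → V=10, E=21, F=13.
Attach a regular icosahedron (V=12, E=30, F=20) along a 3-gon: merge 3 vertices and 3 edges, delete both glued faces → V=19, E=48, F=31.
Check: V − E + F = 19 − 48 + 31 = 2.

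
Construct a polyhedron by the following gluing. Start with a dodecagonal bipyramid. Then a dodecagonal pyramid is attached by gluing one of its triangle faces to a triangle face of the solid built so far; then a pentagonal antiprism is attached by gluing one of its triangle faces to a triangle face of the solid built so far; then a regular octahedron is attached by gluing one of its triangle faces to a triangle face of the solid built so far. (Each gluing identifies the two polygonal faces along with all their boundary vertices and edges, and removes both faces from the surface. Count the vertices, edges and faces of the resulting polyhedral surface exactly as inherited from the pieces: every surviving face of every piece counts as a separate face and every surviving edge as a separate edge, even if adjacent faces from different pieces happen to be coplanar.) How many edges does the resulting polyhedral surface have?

A dodecagonal bipyramid: V=14, E=36, F=24.
Attach a dodecagonal pyramid (V=13, E=24, F=13) along a 3-gon: merge 3 vertices and 3 edges, delete both glued faces → V=24, E=57, F=35.
Attach a pentagonal antiprism (V=10, E=20, F=12) along a 3-gon: merge 3 vertices and 3 edges, delete both glued faces → V=31, E=74, F=45.
Attach a regular octahedron (V=6, E=12, F=8) along a 3-gon: merge 3 vertices and 3 edges, delete both glued faces → V=34, E=83, F=51.
Check: V − E + F = 34 − 83 + 51 = 2.

83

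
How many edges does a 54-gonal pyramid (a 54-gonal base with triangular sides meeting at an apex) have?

A pyramid on an n-gon base has one n-gon and n triangles: V = 54 + 1 = 55, E = 2·54 = 108, F = 54 + 1 = 55.

108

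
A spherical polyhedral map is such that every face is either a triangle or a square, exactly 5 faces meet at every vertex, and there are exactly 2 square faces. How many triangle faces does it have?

Let x be the number of triangles; then F = 2 + x.
Edge–face incidences: 2E = 4·2 + 3·x = 8 + 3x.
Every vertex has degree 5, so 5V = 2E.
Euler: V − E + F = 2 ⇒ (2E)/5 − E + (2 + x) = 2.
Multiply by 10: 2·(2E) − 5·(2E) + 10·(2 + x) = 20, i.e. 20 + 10x − 3·(8 + 3x) = 20.
Collecting terms: x − 4 = 20, so x = 24.
Then 2E = 8 + 3·24 = 80, so E = 40, V = 2E/5 = 16, F = 2 + 24 = 26.

24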